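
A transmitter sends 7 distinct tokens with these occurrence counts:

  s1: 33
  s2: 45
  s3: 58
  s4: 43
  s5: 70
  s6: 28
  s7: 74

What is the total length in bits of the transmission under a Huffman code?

970

Merge the two smallest weights repeatedly:
combine s6(28), s1(33) → 61
combine s4(43), s2(45) → 88
combine s3(58), 61 → 119
combine s5(70), s7(74) → 144
combine 88, 119 → 207
combine 144, 207 → 351
The encoded length is the sum of every internal node's weight: 61 + 88 + 119 + 144 + 207 + 351 = 970 bits.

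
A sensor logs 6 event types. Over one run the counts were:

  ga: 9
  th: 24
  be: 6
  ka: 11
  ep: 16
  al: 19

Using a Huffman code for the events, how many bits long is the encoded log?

211

Merge the two smallest weights repeatedly:
be(6) + ga(9) → 15
ka(11) + 15 → 26
ep(16) + al(19) → 35
th(24) + 26 → 50
35 + 50 → 85
Each symbol's bit-cost is frequency × depth; summing gives 211 bits (equivalently 15 + 26 + 35 + 50 + 85).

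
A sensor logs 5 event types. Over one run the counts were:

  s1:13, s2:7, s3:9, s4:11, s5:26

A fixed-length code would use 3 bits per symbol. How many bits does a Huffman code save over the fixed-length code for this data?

52

Fixed-length: 3 bits × 66 symbols = 198 bits.
Huffman merges:
s2(7) + s3(9) → 16
s4(11) + s1(13) → 24
16 + 24 → 40
s5(26) + 40 → 66
Huffman total = 16 + 24 + 40 + 66 = 146 bits.
Saving = 198 − 146 = 52 bits.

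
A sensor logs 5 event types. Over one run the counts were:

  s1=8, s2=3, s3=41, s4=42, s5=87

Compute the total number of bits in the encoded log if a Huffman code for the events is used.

Greedily combine the two least-frequent nodes:
combine s2(3), s1(8) → 11
combine 11, s3(41) → 52
combine s4(42), 52 → 94
combine s5(87), 94 → 181
Total encoded bits = sum of merged weights = 11 + 52 + 94 + 181 = 338.

338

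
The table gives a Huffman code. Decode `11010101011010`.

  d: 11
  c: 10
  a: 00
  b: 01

Read left to right; each codeword is recognised as soon as it completes (prefix code):
  11→d | 01→b | 01→b | 01→b | 01→b | 10→c | 10→c
Decoded message: dbbbbcc

dbbbbcc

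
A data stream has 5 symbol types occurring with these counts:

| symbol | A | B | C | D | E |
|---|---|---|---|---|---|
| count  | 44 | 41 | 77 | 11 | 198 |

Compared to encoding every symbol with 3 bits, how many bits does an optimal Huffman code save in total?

421

Fixed-length: 3 bits × 371 symbols = 1113 bits.
Huffman merges:
combine D(11), B(41) → 52
combine A(44), 52 → 96
combine C(77), 96 → 173
combine 173, E(198) → 371
Huffman total = 52 + 96 + 173 + 371 = 692 bits.
Saving = 1113 − 692 = 421 bits.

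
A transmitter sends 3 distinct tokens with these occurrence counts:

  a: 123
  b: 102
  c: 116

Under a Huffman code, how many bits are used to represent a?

Huffman merges, smallest pair first:
combine b(102), c(116) → 218
combine a(123), 218 → 341
a sits one level below the root: a 1-bit codeword.

1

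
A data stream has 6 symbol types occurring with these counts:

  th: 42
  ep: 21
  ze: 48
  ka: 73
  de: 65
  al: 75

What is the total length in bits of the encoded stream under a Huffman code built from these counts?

Merge the two smallest weights repeatedly:
combine ep(21), th(42) → 63
combine ze(48), 63 → 111
combine de(65), ka(73) → 138
combine al(75), 111 → 186
combine 138, 186 → 324
Total encoded bits = sum of merged weights = 63 + 111 + 138 + 186 + 324 = 822.

822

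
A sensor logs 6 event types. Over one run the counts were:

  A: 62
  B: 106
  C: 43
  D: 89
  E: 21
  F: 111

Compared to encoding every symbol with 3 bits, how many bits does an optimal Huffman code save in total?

Fixed-length: 3 bits × 432 symbols = 1296 bits.
Huffman merges:
E(21) + C(43) → 64
A(62) + 64 → 126
D(89) + B(106) → 195
F(111) + 126 → 237
195 + 237 → 432
Huffman total = 64 + 126 + 195 + 237 + 432 = 1054 bits.
Saving = 1296 − 1054 = 242 bits.

242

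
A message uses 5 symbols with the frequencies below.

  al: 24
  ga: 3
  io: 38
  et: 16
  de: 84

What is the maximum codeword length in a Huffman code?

Merge the two lowest-weight nodes at each step:
merge ga(3) and et(16): 19
merge 19 and al(24): 43
merge io(38) and 43: 81
merge 81 and de(84): 165
Maximum depth reached is 4.

4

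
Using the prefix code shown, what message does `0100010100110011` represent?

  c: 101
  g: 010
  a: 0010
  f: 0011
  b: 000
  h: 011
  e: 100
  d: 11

gaedf

Read left to right; each codeword is recognised as soon as it completes (prefix code):
  010→g | 0010→a | 100→e | 11→d | 0011→f
Decoded message: gaedf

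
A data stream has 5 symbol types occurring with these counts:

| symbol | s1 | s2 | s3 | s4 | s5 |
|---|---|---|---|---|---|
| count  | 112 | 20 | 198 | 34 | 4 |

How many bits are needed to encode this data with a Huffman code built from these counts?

620

Build the Huffman tree bottom-up:
s5(4) + s2(20) → 24
24 + s4(34) → 58
58 + s1(112) → 170
170 + s3(198) → 368
Each symbol's bit-cost is frequency × depth; summing gives 620 bits (equivalently 24 + 58 + 170 + 368).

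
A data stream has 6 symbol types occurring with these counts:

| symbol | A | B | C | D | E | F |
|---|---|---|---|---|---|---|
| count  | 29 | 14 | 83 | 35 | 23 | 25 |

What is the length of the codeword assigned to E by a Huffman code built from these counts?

Build the tree from the bottom:
combine B(14), E(23) → 37
combine F(25), A(29) → 54
combine D(35), 37 → 72
combine 54, 72 → 126
combine C(83), 126 → 209
The subtree containing E is merged 4 times, so code length = 4.

4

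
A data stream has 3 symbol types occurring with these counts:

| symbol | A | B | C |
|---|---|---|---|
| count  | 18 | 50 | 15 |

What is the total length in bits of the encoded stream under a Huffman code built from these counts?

Build the Huffman tree bottom-up:
merge C(15) and A(18): 33
merge 33 and B(50): 83
The encoded length is the sum of every internal node's weight: 33 + 83 = 116 bits.

116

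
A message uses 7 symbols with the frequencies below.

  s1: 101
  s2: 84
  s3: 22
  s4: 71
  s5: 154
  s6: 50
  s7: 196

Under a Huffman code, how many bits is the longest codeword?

Merge the two lowest-weight nodes at each step:
s3(22) + s6(50) → 72
s4(71) + 72 → 143
s2(84) + s1(101) → 185
143 + s5(154) → 297
185 + s7(196) → 381
297 + 381 → 678
Maximum depth reached is 4.

4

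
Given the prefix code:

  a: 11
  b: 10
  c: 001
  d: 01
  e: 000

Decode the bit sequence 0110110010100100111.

dbacdcca

Read left to right; each codeword is recognised as soon as it completes (prefix code):
  01→d | 10→b | 11→a | 001→c | 01→d | 001→c | 001→c | 11→a
Decoded message: dbacdcca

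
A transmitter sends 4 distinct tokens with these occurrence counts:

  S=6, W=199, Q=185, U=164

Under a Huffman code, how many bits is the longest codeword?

Merge the two lowest-weight nodes at each step:
S(6) + U(164) → 170
170 + Q(185) → 355
W(199) + 355 → 554
Maximum depth reached is 3.

3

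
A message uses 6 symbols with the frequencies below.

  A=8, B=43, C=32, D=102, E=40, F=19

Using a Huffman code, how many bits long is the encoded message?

Merge the two smallest weights repeatedly:
merge A(8) and F(19): 27
merge 27 and C(32): 59
merge E(40) and B(43): 83
merge 59 and 83: 142
merge D(102) and 142: 244
Total encoded bits = sum of merged weights = 27 + 59 + 83 + 142 + 244 = 555.

555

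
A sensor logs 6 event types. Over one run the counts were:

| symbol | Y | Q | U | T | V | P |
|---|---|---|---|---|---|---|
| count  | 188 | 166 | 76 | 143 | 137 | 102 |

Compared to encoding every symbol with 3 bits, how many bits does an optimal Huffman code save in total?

354

Fixed-length: 3 bits × 812 symbols = 2436 bits.
Huffman merges:
combine U(76), P(102) → 178
combine V(137), T(143) → 280
combine Q(166), 178 → 344
combine Y(188), 280 → 468
combine 344, 468 → 812
Huffman total = 178 + 280 + 344 + 468 + 812 = 2082 bits.
Saving = 2436 − 2082 = 354 bits.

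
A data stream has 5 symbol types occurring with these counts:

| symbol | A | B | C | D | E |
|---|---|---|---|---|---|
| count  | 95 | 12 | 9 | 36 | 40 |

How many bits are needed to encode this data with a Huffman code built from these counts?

Build the Huffman tree bottom-up:
C(9) + B(12) → 21
21 + D(36) → 57
E(40) + 57 → 97
A(95) + 97 → 192
The encoded length is the sum of every internal node's weight: 21 + 57 + 97 + 192 = 367 bits.

367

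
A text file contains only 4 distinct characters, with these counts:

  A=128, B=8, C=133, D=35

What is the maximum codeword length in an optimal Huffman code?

Merge the two lowest-weight nodes at each step:
merge B(8) and D(35): 43
merge 43 and A(128): 171
merge C(133) and 171: 304
Maximum depth reached is 3.

3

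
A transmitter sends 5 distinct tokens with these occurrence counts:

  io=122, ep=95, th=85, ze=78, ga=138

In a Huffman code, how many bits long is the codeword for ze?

3

Build the tree from the bottom:
combine ze(78), th(85) → 163
combine ep(95), io(122) → 217
combine ga(138), 163 → 301
combine 217, 301 → 518
ze sits 3 levels below the root, so its codeword is 3 bits.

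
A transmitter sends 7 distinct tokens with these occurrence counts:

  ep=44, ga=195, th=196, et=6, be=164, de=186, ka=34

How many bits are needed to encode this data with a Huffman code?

2022

Greedily combine the two least-frequent nodes:
combine et(6), ka(34) → 40
combine 40, ep(44) → 84
combine 84, be(164) → 248
combine de(186), ga(195) → 381
combine th(196), 248 → 444
combine 381, 444 → 825
The encoded length is the sum of every internal node's weight: 40 + 84 + 248 + 381 + 444 + 825 = 2022 bits.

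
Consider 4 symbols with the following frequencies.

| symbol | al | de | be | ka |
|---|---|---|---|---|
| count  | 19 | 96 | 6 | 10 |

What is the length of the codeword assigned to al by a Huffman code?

Build the tree from the bottom:
combine be(6), ka(10) → 16
combine 16, al(19) → 35
combine 35, de(96) → 131
The subtree containing al is merged 2 times, so code length = 2.

2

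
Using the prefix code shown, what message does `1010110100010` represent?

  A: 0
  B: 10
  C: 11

BBCABAAB

Read left to right; each codeword is recognised as soon as it completes (prefix code):
  10→B | 10→B | 11→C | 0→A | 10→B | 0→A | 0→A | 10→B
Decoded message: BBCABAAB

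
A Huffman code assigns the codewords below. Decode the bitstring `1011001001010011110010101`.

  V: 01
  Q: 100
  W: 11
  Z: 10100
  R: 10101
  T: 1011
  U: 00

TUQZWWUR

Read left to right; each codeword is recognised as soon as it completes (prefix code):
  1011→T | 00→U | 100→Q | 10100→Z | 11→W | 11→W | 00→U | 10101→R
Decoded message: TUQZWWUR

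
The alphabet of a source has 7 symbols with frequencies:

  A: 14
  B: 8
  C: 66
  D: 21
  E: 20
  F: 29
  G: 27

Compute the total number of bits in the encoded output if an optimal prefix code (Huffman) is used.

Merge the two smallest weights repeatedly:
combine B(8), A(14) → 22
combine E(20), D(21) → 41
combine 22, G(27) → 49
combine F(29), 41 → 70
combine 49, C(66) → 115
combine 70, 115 → 185
The encoded length is the sum of every internal node's weight: 22 + 41 + 49 + 70 + 115 + 185 = 482 bits.

482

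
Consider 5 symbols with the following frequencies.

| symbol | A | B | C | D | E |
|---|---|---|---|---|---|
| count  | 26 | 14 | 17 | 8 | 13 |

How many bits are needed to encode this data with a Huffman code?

Greedily combine the two least-frequent nodes:
merge D(8) and E(13): 21
merge B(14) and C(17): 31
merge 21 and A(26): 47
merge 31 and 47: 78
The encoded length is the sum of every internal node's weight: 21 + 31 + 47 + 78 = 177 bits.

177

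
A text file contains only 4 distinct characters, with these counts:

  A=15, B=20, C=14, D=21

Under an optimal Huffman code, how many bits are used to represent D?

2

Build the tree from the bottom:
combine C(14), A(15) → 29
combine B(20), D(21) → 41
combine 29, 41 → 70
D's leaf is at depth 2, giving a 2-bit codeword.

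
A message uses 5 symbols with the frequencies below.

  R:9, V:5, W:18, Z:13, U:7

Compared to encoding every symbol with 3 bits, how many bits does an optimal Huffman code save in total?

Fixed-length: 3 bits × 52 symbols = 156 bits.
Huffman merges:
combine V(5), U(7) → 12
combine R(9), 12 → 21
combine Z(13), W(18) → 31
combine 21, 31 → 52
Huffman total = 12 + 21 + 31 + 52 = 116 bits.
Saving = 156 − 116 = 40 bits.

40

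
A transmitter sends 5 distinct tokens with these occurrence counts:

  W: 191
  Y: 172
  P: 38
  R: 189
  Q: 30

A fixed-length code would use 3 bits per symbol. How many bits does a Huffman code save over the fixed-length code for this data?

552

Fixed-length: 3 bits × 620 symbols = 1860 bits.
Huffman merges:
combine Q(30), P(38) → 68
combine 68, Y(172) → 240
combine R(189), W(191) → 380
combine 240, 380 → 620
Huffman total = 68 + 240 + 380 + 620 = 1308 bits.
Saving = 1860 − 1308 = 552 bits.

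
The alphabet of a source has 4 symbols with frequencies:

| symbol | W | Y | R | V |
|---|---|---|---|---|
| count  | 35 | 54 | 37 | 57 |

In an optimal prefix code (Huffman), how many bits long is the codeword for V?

2

Build the tree from the bottom:
W(35) + R(37) → 72
Y(54) + V(57) → 111
72 + 111 → 183
The subtree containing V is merged 2 times, so code length = 2.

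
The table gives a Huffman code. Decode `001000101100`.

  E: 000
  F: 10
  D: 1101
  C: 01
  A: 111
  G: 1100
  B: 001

BEFG

Read left to right; each codeword is recognised as soon as it completes (prefix code):
  001→B | 000→E | 10→F | 1100→G
Decoded message: BEFG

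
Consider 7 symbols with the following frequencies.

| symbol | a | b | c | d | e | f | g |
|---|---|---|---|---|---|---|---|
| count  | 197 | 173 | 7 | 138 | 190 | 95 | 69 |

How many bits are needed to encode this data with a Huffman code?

2294

Greedily combine the two least-frequent nodes:
c(7) + g(69) → 76
76 + f(95) → 171
d(138) + 171 → 309
b(173) + e(190) → 363
a(197) + 309 → 506
363 + 506 → 869
Each symbol's bit-cost is frequency × depth; summing gives 2294 bits (equivalently 76 + 171 + 309 + 363 + 506 + 869).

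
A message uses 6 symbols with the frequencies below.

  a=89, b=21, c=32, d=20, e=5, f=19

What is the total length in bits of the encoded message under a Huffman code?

404

Merge the two smallest weights repeatedly:
combine e(5), f(19) → 24
combine d(20), b(21) → 41
combine 24, c(32) → 56
combine 41, 56 → 97
combine a(89), 97 → 186
Each symbol's bit-cost is frequency × depth; summing gives 404 bits (equivalently 24 + 41 + 56 + 97 + 186).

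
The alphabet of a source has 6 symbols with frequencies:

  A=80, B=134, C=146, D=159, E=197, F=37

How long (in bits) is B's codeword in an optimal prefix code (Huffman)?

Build the tree from the bottom:
combine F(37), A(80) → 117
combine 117, B(134) → 251
combine C(146), D(159) → 305
combine E(197), 251 → 448
combine 305, 448 → 753
The subtree containing B is merged 3 times, so code length = 3.

3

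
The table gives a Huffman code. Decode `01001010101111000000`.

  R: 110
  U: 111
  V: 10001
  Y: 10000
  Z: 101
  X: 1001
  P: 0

Read left to right; each codeword is recognised as soon as it completes (prefix code):
  0→P | 1001→X | 0→P | 101→Z | 0→P | 111→U | 10000→Y | 0→P | 0→P
Decoded message: PXPZPUYPP

PXPZPUYPP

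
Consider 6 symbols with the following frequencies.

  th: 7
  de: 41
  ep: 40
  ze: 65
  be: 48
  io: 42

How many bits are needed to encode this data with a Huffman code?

616

Merge the two smallest weights repeatedly:
combine th(7), ep(40) → 47
combine de(41), io(42) → 83
combine 47, be(48) → 95
combine ze(65), 83 → 148
combine 95, 148 → 243
Each symbol's bit-cost is frequency × depth; summing gives 616 bits (equivalently 47 + 83 + 95 + 148 + 243).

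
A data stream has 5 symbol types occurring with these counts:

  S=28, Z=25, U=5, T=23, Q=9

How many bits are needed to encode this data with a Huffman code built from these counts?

Greedily combine the two least-frequent nodes:
U(5) + Q(9) → 14
14 + T(23) → 37
Z(25) + S(28) → 53
37 + 53 → 90
Total encoded bits = sum of merged weights = 14 + 37 + 53 + 90 = 194.

194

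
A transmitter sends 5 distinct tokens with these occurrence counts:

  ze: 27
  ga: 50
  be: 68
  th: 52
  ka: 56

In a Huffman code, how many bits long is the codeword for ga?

3

Repeatedly merge the two smallest:
combine ze(27), ga(50) → 77
combine th(52), ka(56) → 108
combine be(68), 77 → 145
combine 108, 145 → 253
ga sits 3 levels below the root, so its codeword is 3 bits.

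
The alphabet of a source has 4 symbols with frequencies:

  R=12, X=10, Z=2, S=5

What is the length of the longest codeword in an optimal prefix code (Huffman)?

3

Merge the two lowest-weight nodes at each step:
combine Z(2), S(5) → 7
combine 7, X(10) → 17
combine R(12), 17 → 29
The rarest symbols sit at the bottom; the longest codeword is 3 bits.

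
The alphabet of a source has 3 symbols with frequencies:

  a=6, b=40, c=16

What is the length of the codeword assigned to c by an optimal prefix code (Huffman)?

2

Build the tree from the bottom:
merge a(6) and c(16): 22
merge 22 and b(40): 62
The subtree containing c is merged 2 times, so code length = 2.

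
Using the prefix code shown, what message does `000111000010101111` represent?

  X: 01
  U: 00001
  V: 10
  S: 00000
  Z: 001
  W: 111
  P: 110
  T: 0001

Read left to right; each codeword is recognised as soon as it completes (prefix code):
  0001→T | 110→P | 0001→T | 01→X | 01→X | 111→W
Decoded message: TPTXXW

TPTXXW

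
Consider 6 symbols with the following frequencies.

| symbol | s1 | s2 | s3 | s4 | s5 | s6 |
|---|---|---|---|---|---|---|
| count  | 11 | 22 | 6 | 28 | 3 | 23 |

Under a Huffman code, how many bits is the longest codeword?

Merge the two lowest-weight nodes at each step:
combine s5(3), s3(6) → 9
combine 9, s1(11) → 20
combine 20, s2(22) → 42
combine s6(23), s4(28) → 51
combine 42, 51 → 93
Maximum depth reached is 4.

4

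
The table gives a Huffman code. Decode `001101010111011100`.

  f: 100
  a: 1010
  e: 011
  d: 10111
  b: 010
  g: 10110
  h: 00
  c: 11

hcbdef

Read left to right; each codeword is recognised as soon as it completes (prefix code):
  00→h | 11→c | 010→b | 10111→d | 011→e | 100→f
Decoded message: hcbdef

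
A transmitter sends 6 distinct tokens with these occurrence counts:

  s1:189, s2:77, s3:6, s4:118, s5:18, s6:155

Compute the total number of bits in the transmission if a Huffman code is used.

Build the Huffman tree bottom-up:
s3(6) + s5(18) → 24
24 + s2(77) → 101
101 + s4(118) → 219
s6(155) + s1(189) → 344
219 + 344 → 563
Total encoded bits = sum of merged weights = 24 + 101 + 219 + 344 + 563 = 1251.

1251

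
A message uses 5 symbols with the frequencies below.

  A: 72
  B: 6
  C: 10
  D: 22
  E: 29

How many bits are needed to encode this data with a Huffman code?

260

Greedily combine the two least-frequent nodes:
combine B(6), C(10) → 16
combine 16, D(22) → 38
combine E(29), 38 → 67
combine 67, A(72) → 139
Each symbol's bit-cost is frequency × depth; summing gives 260 bits (equivalently 16 + 38 + 67 + 139).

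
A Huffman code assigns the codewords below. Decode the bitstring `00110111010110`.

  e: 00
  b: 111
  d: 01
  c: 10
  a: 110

Read left to right; each codeword is recognised as soon as it completes (prefix code):
  00→e | 110→a | 111→b | 01→d | 01→d | 10→c
Decoded message: eabddc

eabddc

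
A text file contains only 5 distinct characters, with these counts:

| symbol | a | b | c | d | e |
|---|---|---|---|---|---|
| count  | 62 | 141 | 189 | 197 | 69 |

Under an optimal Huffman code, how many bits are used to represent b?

2

Huffman merges, smallest pair first:
merge a(62) and e(69): 131
merge 131 and b(141): 272
merge c(189) and d(197): 386
merge 272 and 386: 658
The subtree containing b is merged 2 times, so code length = 2.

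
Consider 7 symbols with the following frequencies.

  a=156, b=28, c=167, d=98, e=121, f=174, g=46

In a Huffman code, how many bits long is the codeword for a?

3

Huffman merges, smallest pair first:
combine b(28), g(46) → 74
combine 74, d(98) → 172
combine e(121), a(156) → 277
combine c(167), 172 → 339
combine f(174), 277 → 451
combine 339, 451 → 790
a's leaf is at depth 3, giving a 3-bit codeword.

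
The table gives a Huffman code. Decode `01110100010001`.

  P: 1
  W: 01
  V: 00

Read left to right; each codeword is recognised as soon as it completes (prefix code):
  01→W | 1→P | 1→P | 01→W | 00→V | 01→W | 00→V | 01→W
Decoded message: WPPWVWVW

WPPWVWVW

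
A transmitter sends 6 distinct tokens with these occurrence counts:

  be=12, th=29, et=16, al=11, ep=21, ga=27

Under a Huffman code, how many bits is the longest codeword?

3

Merge the two lowest-weight nodes at each step:
al(11) + be(12) → 23
et(16) + ep(21) → 37
23 + ga(27) → 50
th(29) + 37 → 66
50 + 66 → 116
The rarest symbols sit at the bottom; the longest codeword is 3 bits.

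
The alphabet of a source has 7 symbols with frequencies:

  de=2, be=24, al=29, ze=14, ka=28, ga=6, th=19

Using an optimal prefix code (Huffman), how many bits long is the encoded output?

Greedily combine the two least-frequent nodes:
de(2) + ga(6) → 8
8 + ze(14) → 22
th(19) + 22 → 41
be(24) + ka(28) → 52
al(29) + 41 → 70
52 + 70 → 122
Total encoded bits = sum of merged weights = 8 + 22 + 41 + 52 + 70 + 122 = 315.

315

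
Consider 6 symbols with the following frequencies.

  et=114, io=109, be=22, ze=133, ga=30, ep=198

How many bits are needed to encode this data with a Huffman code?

1425

Merge the two smallest weights repeatedly:
combine be(22), ga(30) → 52
combine 52, io(109) → 161
combine et(114), ze(133) → 247
combine 161, ep(198) → 359
combine 247, 359 → 606
Total encoded bits = sum of merged weights = 52 + 161 + 247 + 359 + 606 = 1425.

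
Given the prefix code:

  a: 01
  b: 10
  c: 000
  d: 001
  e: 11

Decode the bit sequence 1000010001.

bcbd

Read left to right; each codeword is recognised as soon as it completes (prefix code):
  10→b | 000→c | 10→b | 001→d
Decoded message: bcbd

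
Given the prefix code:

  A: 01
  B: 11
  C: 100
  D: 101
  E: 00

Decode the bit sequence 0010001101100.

Read left to right; each codeword is recognised as soon as it completes (prefix code):
  00→E | 100→C | 01→A | 101→D | 100→C
Decoded message: ECADC

ECADC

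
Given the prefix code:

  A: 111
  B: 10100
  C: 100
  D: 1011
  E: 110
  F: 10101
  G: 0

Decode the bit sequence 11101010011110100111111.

AGBABAA

Read left to right; each codeword is recognised as soon as it completes (prefix code):
  111→A | 0→G | 10100→B | 111→A | 10100→B | 111→A | 111→A
Decoded message: AGBABAA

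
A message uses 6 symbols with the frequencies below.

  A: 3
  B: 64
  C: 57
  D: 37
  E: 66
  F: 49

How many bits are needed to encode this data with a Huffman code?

681

Merge the two smallest weights repeatedly:
A(3) + D(37) → 40
40 + F(49) → 89
C(57) + B(64) → 121
E(66) + 89 → 155
121 + 155 → 276
The encoded length is the sum of every internal node's weight: 40 + 89 + 121 + 155 + 276 = 681 bits.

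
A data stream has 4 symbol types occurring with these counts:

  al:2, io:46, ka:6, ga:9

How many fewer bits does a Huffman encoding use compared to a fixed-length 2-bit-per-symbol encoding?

38

Fixed-length: 2 bits × 63 symbols = 126 bits.
Huffman merges:
merge al(2) and ka(6): 8
merge 8 and ga(9): 17
merge 17 and io(46): 63
Huffman total = 8 + 17 + 63 = 88 bits.
Saving = 126 − 88 = 38 bits.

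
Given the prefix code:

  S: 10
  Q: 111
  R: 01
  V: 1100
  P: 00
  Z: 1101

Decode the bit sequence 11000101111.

VRRQ

Read left to right; each codeword is recognised as soon as it completes (prefix code):
  1100→V | 01→R | 01→R | 111→Q
Decoded message: VRRQ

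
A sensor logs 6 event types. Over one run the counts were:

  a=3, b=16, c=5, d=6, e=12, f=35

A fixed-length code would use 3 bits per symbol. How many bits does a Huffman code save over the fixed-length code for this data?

64

Fixed-length: 3 bits × 77 symbols = 231 bits.
Huffman merges:
combine a(3), c(5) → 8
combine d(6), 8 → 14
combine e(12), 14 → 26
combine b(16), 26 → 42
combine f(35), 42 → 77
Huffman total = 8 + 14 + 26 + 42 + 77 = 167 bits.
Saving = 231 − 167 = 64 bits.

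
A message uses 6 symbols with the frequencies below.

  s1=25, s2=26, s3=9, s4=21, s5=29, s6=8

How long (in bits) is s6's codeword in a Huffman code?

Build the tree from the bottom:
combine s6(8), s3(9) → 17
combine 17, s4(21) → 38
combine s1(25), s2(26) → 51
combine s5(29), 38 → 67
combine 51, 67 → 118
s6 sits 4 levels below the root, so its codeword is 4 bits.

4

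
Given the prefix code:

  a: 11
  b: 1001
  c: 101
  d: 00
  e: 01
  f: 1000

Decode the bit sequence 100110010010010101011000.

Read left to right; each codeword is recognised as soon as it completes (prefix code):
  1001→b | 1001→b | 00→d | 1001→b | 01→e | 01→e | 01→e | 1000→f
Decoded message: bbdbeeef

bbdbeeef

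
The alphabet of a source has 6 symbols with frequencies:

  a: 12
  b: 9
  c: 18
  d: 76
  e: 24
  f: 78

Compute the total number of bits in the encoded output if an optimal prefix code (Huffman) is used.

Greedily combine the two least-frequent nodes:
merge b(9) and a(12): 21
merge c(18) and 21: 39
merge e(24) and 39: 63
merge 63 and d(76): 139
merge f(78) and 139: 217
The encoded length is the sum of every internal node's weight: 21 + 39 + 63 + 139 + 217 = 479 bits.

479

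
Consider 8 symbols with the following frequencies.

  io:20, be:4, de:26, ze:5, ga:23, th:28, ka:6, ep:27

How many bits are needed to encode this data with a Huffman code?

386

Build the Huffman tree bottom-up:
combine be(4), ze(5) → 9
combine ka(6), 9 → 15
combine 15, io(20) → 35
combine ga(23), de(26) → 49
combine ep(27), th(28) → 55
combine 35, 49 → 84
combine 55, 84 → 139
Total encoded bits = sum of merged weights = 9 + 15 + 35 + 49 + 55 + 84 + 139 = 386.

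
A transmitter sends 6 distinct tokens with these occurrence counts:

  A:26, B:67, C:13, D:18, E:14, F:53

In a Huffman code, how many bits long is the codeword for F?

2

Huffman merges, smallest pair first:
combine C(13), E(14) → 27
combine D(18), A(26) → 44
combine 27, 44 → 71
combine F(53), B(67) → 120
combine 71, 120 → 191
The subtree containing F is merged 2 times, so code length = 2.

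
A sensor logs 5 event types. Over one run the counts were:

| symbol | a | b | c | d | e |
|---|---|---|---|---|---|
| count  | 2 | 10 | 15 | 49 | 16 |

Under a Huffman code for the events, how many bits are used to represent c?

3

Build the tree from the bottom:
merge a(2) and b(10): 12
merge 12 and c(15): 27
merge e(16) and 27: 43
merge 43 and d(49): 92
c sits 3 levels below the root, so its codeword is 3 bits.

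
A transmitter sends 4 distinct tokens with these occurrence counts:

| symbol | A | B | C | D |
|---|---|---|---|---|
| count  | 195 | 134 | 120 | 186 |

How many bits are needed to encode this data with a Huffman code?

Build the Huffman tree bottom-up:
merge C(120) and B(134): 254
merge D(186) and A(195): 381
merge 254 and 381: 635
Each symbol's bit-cost is frequency × depth; summing gives 1270 bits (equivalently 254 + 381 + 635).

1270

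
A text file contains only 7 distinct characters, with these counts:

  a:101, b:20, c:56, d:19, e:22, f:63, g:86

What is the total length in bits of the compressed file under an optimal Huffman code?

Greedily combine the two least-frequent nodes:
combine d(19), b(20) → 39
combine e(22), 39 → 61
combine c(56), 61 → 117
combine f(63), g(86) → 149
combine a(101), 117 → 218
combine 149, 218 → 367
Total encoded bits = sum of merged weights = 39 + 61 + 117 + 149 + 218 + 367 = 951.

951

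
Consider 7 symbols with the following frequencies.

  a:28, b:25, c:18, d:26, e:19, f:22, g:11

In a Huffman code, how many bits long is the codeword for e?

3

Repeatedly merge the two smallest:
g(11) + c(18) → 29
e(19) + f(22) → 41
b(25) + d(26) → 51
a(28) + 29 → 57
41 + 51 → 92
57 + 92 → 149
e's leaf is at depth 3, giving a 3-bit codeword.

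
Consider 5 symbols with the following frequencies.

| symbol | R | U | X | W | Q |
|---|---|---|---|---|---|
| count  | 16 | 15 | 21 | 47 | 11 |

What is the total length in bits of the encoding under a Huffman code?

Merge the two smallest weights repeatedly:
Q(11) + U(15) → 26
R(16) + X(21) → 37
26 + 37 → 63
W(47) + 63 → 110
Each symbol's bit-cost is frequency × depth; summing gives 236 bits (equivalently 26 + 37 + 63 + 110).

236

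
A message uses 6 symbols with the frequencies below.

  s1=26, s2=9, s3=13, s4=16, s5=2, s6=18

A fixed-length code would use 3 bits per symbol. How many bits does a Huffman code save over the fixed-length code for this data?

Fixed-length: 3 bits × 84 symbols = 252 bits.
Huffman merges:
s5(2) + s2(9) → 11
11 + s3(13) → 24
s4(16) + s6(18) → 34
24 + s1(26) → 50
34 + 50 → 84
Huffman total = 11 + 24 + 34 + 50 + 84 = 203 bits.
Saving = 252 − 203 = 49 bits.

49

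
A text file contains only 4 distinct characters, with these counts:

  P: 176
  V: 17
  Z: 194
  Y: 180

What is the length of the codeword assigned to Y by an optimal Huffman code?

Huffman merges, smallest pair first:
V(17) + P(176) → 193
Y(180) + 193 → 373
Z(194) + 373 → 567
Y sits 2 levels below the root, so its codeword is 2 bits.

2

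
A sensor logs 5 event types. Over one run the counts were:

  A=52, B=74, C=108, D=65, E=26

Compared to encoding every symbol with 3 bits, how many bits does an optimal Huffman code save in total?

Fixed-length: 3 bits × 325 symbols = 975 bits.
Huffman merges:
merge E(26) and A(52): 78
merge D(65) and B(74): 139
merge 78 and C(108): 186
merge 139 and 186: 325
Huffman total = 78 + 139 + 186 + 325 = 728 bits.
Saving = 975 − 728 = 247 bits.

247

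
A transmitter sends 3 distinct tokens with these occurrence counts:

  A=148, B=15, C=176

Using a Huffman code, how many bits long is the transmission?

Build the Huffman tree bottom-up:
combine B(15), A(148) → 163
combine 163, C(176) → 339
The encoded length is the sum of every internal node's weight: 163 + 339 = 502 bits.

502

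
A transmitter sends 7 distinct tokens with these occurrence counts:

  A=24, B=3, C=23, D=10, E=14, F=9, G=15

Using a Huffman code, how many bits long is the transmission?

Build the Huffman tree bottom-up:
merge B(3) and F(9): 12
merge D(10) and 12: 22
merge E(14) and G(15): 29
merge 22 and C(23): 45
merge A(24) and 29: 53
merge 45 and 53: 98
Total encoded bits = sum of merged weights = 12 + 22 + 29 + 45 + 53 + 98 = 259.

259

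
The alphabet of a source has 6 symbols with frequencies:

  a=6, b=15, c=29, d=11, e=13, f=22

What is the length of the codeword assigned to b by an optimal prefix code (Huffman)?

Huffman merges, smallest pair first:
a(6) + d(11) → 17
e(13) + b(15) → 28
17 + f(22) → 39
28 + c(29) → 57
39 + 57 → 96
The subtree containing b is merged 3 times, so code length = 3.

3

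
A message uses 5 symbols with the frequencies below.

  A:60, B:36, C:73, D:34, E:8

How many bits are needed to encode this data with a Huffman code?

Greedily combine the two least-frequent nodes:
E(8) + D(34) → 42
B(36) + 42 → 78
A(60) + C(73) → 133
78 + 133 → 211
The encoded length is the sum of every internal node's weight: 42 + 78 + 133 + 211 = 464 bits.

464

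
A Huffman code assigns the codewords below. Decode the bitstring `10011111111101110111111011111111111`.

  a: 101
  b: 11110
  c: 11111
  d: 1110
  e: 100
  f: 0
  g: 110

ecbdcacc

Read left to right; each codeword is recognised as soon as it completes (prefix code):
  100→e | 11111→c | 11110→b | 1110→d | 11111→c | 101→a | 11111→c | 11111→c
Decoded message: ecbdcacc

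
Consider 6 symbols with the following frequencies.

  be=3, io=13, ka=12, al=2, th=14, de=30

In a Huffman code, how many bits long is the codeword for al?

4

Build the tree from the bottom:
combine al(2), be(3) → 5
combine 5, ka(12) → 17
combine io(13), th(14) → 27
combine 17, 27 → 44
combine de(30), 44 → 74
The subtree containing al is merged 4 times, so code length = 4.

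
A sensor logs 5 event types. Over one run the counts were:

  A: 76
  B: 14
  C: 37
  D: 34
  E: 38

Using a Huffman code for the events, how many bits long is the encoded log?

Build the Huffman tree bottom-up:
merge B(14) and D(34): 48
merge C(37) and E(38): 75
merge 48 and 75: 123
merge A(76) and 123: 199
The encoded length is the sum of every internal node's weight: 48 + 75 + 123 + 199 = 445 bits.

445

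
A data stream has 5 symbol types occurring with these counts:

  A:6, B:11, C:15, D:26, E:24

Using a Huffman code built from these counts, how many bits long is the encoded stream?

Build the Huffman tree bottom-up:
merge A(6) and B(11): 17
merge C(15) and 17: 32
merge E(24) and D(26): 50
merge 32 and 50: 82
The encoded length is the sum of every internal node's weight: 17 + 32 + 50 + 82 = 181 bits.

181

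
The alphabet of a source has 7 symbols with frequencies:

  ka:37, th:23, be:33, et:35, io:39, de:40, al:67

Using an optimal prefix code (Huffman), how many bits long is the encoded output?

Merge the two smallest weights repeatedly:
merge th(23) and be(33): 56
merge et(35) and ka(37): 72
merge io(39) and de(40): 79
merge 56 and al(67): 123
merge 72 and 79: 151
merge 123 and 151: 274
The encoded length is the sum of every internal node's weight: 56 + 72 + 79 + 123 + 151 + 274 = 755 bits.

755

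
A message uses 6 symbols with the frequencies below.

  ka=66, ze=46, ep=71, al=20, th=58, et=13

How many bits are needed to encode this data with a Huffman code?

Merge the two smallest weights repeatedly:
combine et(13), al(20) → 33
combine 33, ze(46) → 79
combine th(58), ka(66) → 124
combine ep(71), 79 → 150
combine 124, 150 → 274
Each symbol's bit-cost is frequency × depth; summing gives 660 bits (equivalently 33 + 79 + 124 + 150 + 274).

660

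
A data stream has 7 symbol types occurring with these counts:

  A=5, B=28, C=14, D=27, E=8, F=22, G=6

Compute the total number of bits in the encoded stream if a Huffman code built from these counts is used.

Merge the two smallest weights repeatedly:
combine A(5), G(6) → 11
combine E(8), 11 → 19
combine C(14), 19 → 33
combine F(22), D(27) → 49
combine B(28), 33 → 61
combine 49, 61 → 110
The encoded length is the sum of every internal node's weight: 11 + 19 + 33 + 49 + 61 + 110 = 283 bits.

283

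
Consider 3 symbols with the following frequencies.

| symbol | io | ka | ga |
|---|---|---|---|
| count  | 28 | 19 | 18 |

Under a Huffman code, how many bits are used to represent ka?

2

Build the tree from the bottom:
ga(18) + ka(19) → 37
io(28) + 37 → 65
The subtree containing ka is merged 2 times, so code length = 2.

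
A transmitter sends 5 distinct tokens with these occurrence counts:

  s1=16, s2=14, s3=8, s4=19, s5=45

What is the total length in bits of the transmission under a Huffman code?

Build the Huffman tree bottom-up:
s3(8) + s2(14) → 22
s1(16) + s4(19) → 35
22 + 35 → 57
s5(45) + 57 → 102
The encoded length is the sum of every internal node's weight: 22 + 35 + 57 + 102 = 216 bits.

216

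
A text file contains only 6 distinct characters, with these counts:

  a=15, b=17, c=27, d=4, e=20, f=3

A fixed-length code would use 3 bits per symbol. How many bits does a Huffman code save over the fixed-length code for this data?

Fixed-length: 3 bits × 86 symbols = 258 bits.
Huffman merges:
merge f(3) and d(4): 7
merge 7 and a(15): 22
merge b(17) and e(20): 37
merge 22 and c(27): 49
merge 37 and 49: 86
Huffman total = 7 + 22 + 37 + 49 + 86 = 201 bits.
Saving = 258 − 201 = 57 bits.

57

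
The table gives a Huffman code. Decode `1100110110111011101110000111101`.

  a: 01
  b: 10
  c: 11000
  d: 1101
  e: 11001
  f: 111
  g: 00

Read left to right; each codeword is recognised as soon as it completes (prefix code):
  11001→e | 10→b | 1101→d | 1101→d | 1101→d | 11000→c | 01→a | 111→f | 01→a
Decoded message: ebdddcafa

ebdddcafa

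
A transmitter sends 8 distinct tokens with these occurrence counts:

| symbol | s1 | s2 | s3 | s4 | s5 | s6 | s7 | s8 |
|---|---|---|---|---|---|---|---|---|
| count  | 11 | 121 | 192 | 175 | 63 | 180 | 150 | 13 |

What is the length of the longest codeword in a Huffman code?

Merge the two lowest-weight nodes at each step:
s1(11) + s8(13) → 24
24 + s5(63) → 87
87 + s2(121) → 208
s7(150) + s4(175) → 325
s6(180) + s3(192) → 372
208 + 325 → 533
372 + 533 → 905
Maximum depth reached is 5.

5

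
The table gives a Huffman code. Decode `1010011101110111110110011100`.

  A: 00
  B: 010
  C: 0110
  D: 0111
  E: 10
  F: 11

Read left to right; each codeword is recognised as soon as it completes (prefix code):
  10→E | 10→E | 0111→D | 0111→D | 0111→D | 11→F | 0110→C | 0111→D | 00→A
Decoded message: EEDDDFCDA

EEDDDFCDA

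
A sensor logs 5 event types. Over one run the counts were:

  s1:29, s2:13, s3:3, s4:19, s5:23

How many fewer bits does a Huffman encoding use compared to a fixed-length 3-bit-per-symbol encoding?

71

Fixed-length: 3 bits × 87 symbols = 261 bits.
Huffman merges:
s3(3) + s2(13) → 16
16 + s4(19) → 35
s5(23) + s1(29) → 52
35 + 52 → 87
Huffman total = 16 + 35 + 52 + 87 = 190 bits.
Saving = 261 − 190 = 71 bits.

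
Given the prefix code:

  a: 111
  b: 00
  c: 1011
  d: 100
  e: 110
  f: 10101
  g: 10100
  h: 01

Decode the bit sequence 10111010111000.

Read left to right; each codeword is recognised as soon as it completes (prefix code):
  1011→c | 10101→f | 110→e | 00→b
Decoded message: cfeb

cfeb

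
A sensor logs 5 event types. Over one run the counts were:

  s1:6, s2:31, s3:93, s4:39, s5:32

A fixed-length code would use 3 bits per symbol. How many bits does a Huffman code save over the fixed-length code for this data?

Fixed-length: 3 bits × 201 symbols = 603 bits.
Huffman merges:
merge s1(6) and s2(31): 37
merge s5(32) and 37: 69
merge s4(39) and 69: 108
merge s3(93) and 108: 201
Huffman total = 37 + 69 + 108 + 201 = 415 bits.
Saving = 603 − 415 = 188 bits.

188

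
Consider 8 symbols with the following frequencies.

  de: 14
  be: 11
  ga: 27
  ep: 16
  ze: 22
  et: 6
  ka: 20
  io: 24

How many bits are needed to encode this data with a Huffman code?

410

Greedily combine the two least-frequent nodes:
combine et(6), be(11) → 17
combine de(14), ep(16) → 30
combine 17, ka(20) → 37
combine ze(22), io(24) → 46
combine ga(27), 30 → 57
combine 37, 46 → 83
combine 57, 83 → 140
The encoded length is the sum of every internal node's weight: 17 + 30 + 37 + 46 + 57 + 83 + 140 = 410 bits.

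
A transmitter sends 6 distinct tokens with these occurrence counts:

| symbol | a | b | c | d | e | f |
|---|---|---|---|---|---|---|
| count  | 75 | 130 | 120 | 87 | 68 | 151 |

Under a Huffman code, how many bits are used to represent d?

Build the tree from the bottom:
merge e(68) and a(75): 143
merge d(87) and c(120): 207
merge b(130) and 143: 273
merge f(151) and 207: 358
merge 273 and 358: 631
d's leaf is at depth 3, giving a 3-bit codeword.

3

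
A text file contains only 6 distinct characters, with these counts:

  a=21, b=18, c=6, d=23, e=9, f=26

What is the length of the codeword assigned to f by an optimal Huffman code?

2

Repeatedly merge the two smallest:
merge c(6) and e(9): 15
merge 15 and b(18): 33
merge a(21) and d(23): 44
merge f(26) and 33: 59
merge 44 and 59: 103
The subtree containing f is merged 2 times, so code length = 2.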